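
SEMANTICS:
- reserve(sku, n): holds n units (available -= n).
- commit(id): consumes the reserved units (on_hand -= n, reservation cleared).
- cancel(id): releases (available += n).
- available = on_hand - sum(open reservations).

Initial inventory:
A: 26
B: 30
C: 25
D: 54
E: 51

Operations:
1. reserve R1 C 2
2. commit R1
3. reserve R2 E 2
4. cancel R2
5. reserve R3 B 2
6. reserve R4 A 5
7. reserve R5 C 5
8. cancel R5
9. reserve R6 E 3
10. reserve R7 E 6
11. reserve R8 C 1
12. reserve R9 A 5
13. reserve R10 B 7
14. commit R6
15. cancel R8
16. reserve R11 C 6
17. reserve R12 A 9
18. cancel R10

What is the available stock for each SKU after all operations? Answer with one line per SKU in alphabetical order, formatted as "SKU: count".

Step 1: reserve R1 C 2 -> on_hand[A=26 B=30 C=25 D=54 E=51] avail[A=26 B=30 C=23 D=54 E=51] open={R1}
Step 2: commit R1 -> on_hand[A=26 B=30 C=23 D=54 E=51] avail[A=26 B=30 C=23 D=54 E=51] open={}
Step 3: reserve R2 E 2 -> on_hand[A=26 B=30 C=23 D=54 E=51] avail[A=26 B=30 C=23 D=54 E=49] open={R2}
Step 4: cancel R2 -> on_hand[A=26 B=30 C=23 D=54 E=51] avail[A=26 B=30 C=23 D=54 E=51] open={}
Step 5: reserve R3 B 2 -> on_hand[A=26 B=30 C=23 D=54 E=51] avail[A=26 B=28 C=23 D=54 E=51] open={R3}
Step 6: reserve R4 A 5 -> on_hand[A=26 B=30 C=23 D=54 E=51] avail[A=21 B=28 C=23 D=54 E=51] open={R3,R4}
Step 7: reserve R5 C 5 -> on_hand[A=26 B=30 C=23 D=54 E=51] avail[A=21 B=28 C=18 D=54 E=51] open={R3,R4,R5}
Step 8: cancel R5 -> on_hand[A=26 B=30 C=23 D=54 E=51] avail[A=21 B=28 C=23 D=54 E=51] open={R3,R4}
Step 9: reserve R6 E 3 -> on_hand[A=26 B=30 C=23 D=54 E=51] avail[A=21 B=28 C=23 D=54 E=48] open={R3,R4,R6}
Step 10: reserve R7 E 6 -> on_hand[A=26 B=30 C=23 D=54 E=51] avail[A=21 B=28 C=23 D=54 E=42] open={R3,R4,R6,R7}
Step 11: reserve R8 C 1 -> on_hand[A=26 B=30 C=23 D=54 E=51] avail[A=21 B=28 C=22 D=54 E=42] open={R3,R4,R6,R7,R8}
Step 12: reserve R9 A 5 -> on_hand[A=26 B=30 C=23 D=54 E=51] avail[A=16 B=28 C=22 D=54 E=42] open={R3,R4,R6,R7,R8,R9}
Step 13: reserve R10 B 7 -> on_hand[A=26 B=30 C=23 D=54 E=51] avail[A=16 B=21 C=22 D=54 E=42] open={R10,R3,R4,R6,R7,R8,R9}
Step 14: commit R6 -> on_hand[A=26 B=30 C=23 D=54 E=48] avail[A=16 B=21 C=22 D=54 E=42] open={R10,R3,R4,R7,R8,R9}
Step 15: cancel R8 -> on_hand[A=26 B=30 C=23 D=54 E=48] avail[A=16 B=21 C=23 D=54 E=42] open={R10,R3,R4,R7,R9}
Step 16: reserve R11 C 6 -> on_hand[A=26 B=30 C=23 D=54 E=48] avail[A=16 B=21 C=17 D=54 E=42] open={R10,R11,R3,R4,R7,R9}
Step 17: reserve R12 A 9 -> on_hand[A=26 B=30 C=23 D=54 E=48] avail[A=7 B=21 C=17 D=54 E=42] open={R10,R11,R12,R3,R4,R7,R9}
Step 18: cancel R10 -> on_hand[A=26 B=30 C=23 D=54 E=48] avail[A=7 B=28 C=17 D=54 E=42] open={R11,R12,R3,R4,R7,R9}

Answer: A: 7
B: 28
C: 17
D: 54
E: 42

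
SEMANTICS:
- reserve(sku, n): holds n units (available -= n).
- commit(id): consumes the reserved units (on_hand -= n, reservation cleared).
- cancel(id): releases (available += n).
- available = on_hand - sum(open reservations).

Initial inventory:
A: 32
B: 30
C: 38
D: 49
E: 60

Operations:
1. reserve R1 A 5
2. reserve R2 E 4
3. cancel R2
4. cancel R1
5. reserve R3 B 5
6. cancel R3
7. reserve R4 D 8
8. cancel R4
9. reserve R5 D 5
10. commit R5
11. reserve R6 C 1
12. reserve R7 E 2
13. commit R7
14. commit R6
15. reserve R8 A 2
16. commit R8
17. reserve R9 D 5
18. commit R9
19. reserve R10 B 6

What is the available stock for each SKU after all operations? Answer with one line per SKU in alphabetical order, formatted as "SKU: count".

Step 1: reserve R1 A 5 -> on_hand[A=32 B=30 C=38 D=49 E=60] avail[A=27 B=30 C=38 D=49 E=60] open={R1}
Step 2: reserve R2 E 4 -> on_hand[A=32 B=30 C=38 D=49 E=60] avail[A=27 B=30 C=38 D=49 E=56] open={R1,R2}
Step 3: cancel R2 -> on_hand[A=32 B=30 C=38 D=49 E=60] avail[A=27 B=30 C=38 D=49 E=60] open={R1}
Step 4: cancel R1 -> on_hand[A=32 B=30 C=38 D=49 E=60] avail[A=32 B=30 C=38 D=49 E=60] open={}
Step 5: reserve R3 B 5 -> on_hand[A=32 B=30 C=38 D=49 E=60] avail[A=32 B=25 C=38 D=49 E=60] open={R3}
Step 6: cancel R3 -> on_hand[A=32 B=30 C=38 D=49 E=60] avail[A=32 B=30 C=38 D=49 E=60] open={}
Step 7: reserve R4 D 8 -> on_hand[A=32 B=30 C=38 D=49 E=60] avail[A=32 B=30 C=38 D=41 E=60] open={R4}
Step 8: cancel R4 -> on_hand[A=32 B=30 C=38 D=49 E=60] avail[A=32 B=30 C=38 D=49 E=60] open={}
Step 9: reserve R5 D 5 -> on_hand[A=32 B=30 C=38 D=49 E=60] avail[A=32 B=30 C=38 D=44 E=60] open={R5}
Step 10: commit R5 -> on_hand[A=32 B=30 C=38 D=44 E=60] avail[A=32 B=30 C=38 D=44 E=60] open={}
Step 11: reserve R6 C 1 -> on_hand[A=32 B=30 C=38 D=44 E=60] avail[A=32 B=30 C=37 D=44 E=60] open={R6}
Step 12: reserve R7 E 2 -> on_hand[A=32 B=30 C=38 D=44 E=60] avail[A=32 B=30 C=37 D=44 E=58] open={R6,R7}
Step 13: commit R7 -> on_hand[A=32 B=30 C=38 D=44 E=58] avail[A=32 B=30 C=37 D=44 E=58] open={R6}
Step 14: commit R6 -> on_hand[A=32 B=30 C=37 D=44 E=58] avail[A=32 B=30 C=37 D=44 E=58] open={}
Step 15: reserve R8 A 2 -> on_hand[A=32 B=30 C=37 D=44 E=58] avail[A=30 B=30 C=37 D=44 E=58] open={R8}
Step 16: commit R8 -> on_hand[A=30 B=30 C=37 D=44 E=58] avail[A=30 B=30 C=37 D=44 E=58] open={}
Step 17: reserve R9 D 5 -> on_hand[A=30 B=30 C=37 D=44 E=58] avail[A=30 B=30 C=37 D=39 E=58] open={R9}
Step 18: commit R9 -> on_hand[A=30 B=30 C=37 D=39 E=58] avail[A=30 B=30 C=37 D=39 E=58] open={}
Step 19: reserve R10 B 6 -> on_hand[A=30 B=30 C=37 D=39 E=58] avail[A=30 B=24 C=37 D=39 E=58] open={R10}

Answer: A: 30
B: 24
C: 37
D: 39
E: 58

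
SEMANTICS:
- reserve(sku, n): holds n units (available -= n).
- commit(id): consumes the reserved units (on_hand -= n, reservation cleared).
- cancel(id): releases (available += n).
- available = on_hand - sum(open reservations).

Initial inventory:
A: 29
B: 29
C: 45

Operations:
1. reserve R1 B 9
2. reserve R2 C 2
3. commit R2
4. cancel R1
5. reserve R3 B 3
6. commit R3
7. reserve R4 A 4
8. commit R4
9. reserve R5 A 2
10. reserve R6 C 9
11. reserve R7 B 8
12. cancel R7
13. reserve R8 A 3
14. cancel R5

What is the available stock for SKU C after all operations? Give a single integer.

Answer: 34

Derivation:
Step 1: reserve R1 B 9 -> on_hand[A=29 B=29 C=45] avail[A=29 B=20 C=45] open={R1}
Step 2: reserve R2 C 2 -> on_hand[A=29 B=29 C=45] avail[A=29 B=20 C=43] open={R1,R2}
Step 3: commit R2 -> on_hand[A=29 B=29 C=43] avail[A=29 B=20 C=43] open={R1}
Step 4: cancel R1 -> on_hand[A=29 B=29 C=43] avail[A=29 B=29 C=43] open={}
Step 5: reserve R3 B 3 -> on_hand[A=29 B=29 C=43] avail[A=29 B=26 C=43] open={R3}
Step 6: commit R3 -> on_hand[A=29 B=26 C=43] avail[A=29 B=26 C=43] open={}
Step 7: reserve R4 A 4 -> on_hand[A=29 B=26 C=43] avail[A=25 B=26 C=43] open={R4}
Step 8: commit R4 -> on_hand[A=25 B=26 C=43] avail[A=25 B=26 C=43] open={}
Step 9: reserve R5 A 2 -> on_hand[A=25 B=26 C=43] avail[A=23 B=26 C=43] open={R5}
Step 10: reserve R6 C 9 -> on_hand[A=25 B=26 C=43] avail[A=23 B=26 C=34] open={R5,R6}
Step 11: reserve R7 B 8 -> on_hand[A=25 B=26 C=43] avail[A=23 B=18 C=34] open={R5,R6,R7}
Step 12: cancel R7 -> on_hand[A=25 B=26 C=43] avail[A=23 B=26 C=34] open={R5,R6}
Step 13: reserve R8 A 3 -> on_hand[A=25 B=26 C=43] avail[A=20 B=26 C=34] open={R5,R6,R8}
Step 14: cancel R5 -> on_hand[A=25 B=26 C=43] avail[A=22 B=26 C=34] open={R6,R8}
Final available[C] = 34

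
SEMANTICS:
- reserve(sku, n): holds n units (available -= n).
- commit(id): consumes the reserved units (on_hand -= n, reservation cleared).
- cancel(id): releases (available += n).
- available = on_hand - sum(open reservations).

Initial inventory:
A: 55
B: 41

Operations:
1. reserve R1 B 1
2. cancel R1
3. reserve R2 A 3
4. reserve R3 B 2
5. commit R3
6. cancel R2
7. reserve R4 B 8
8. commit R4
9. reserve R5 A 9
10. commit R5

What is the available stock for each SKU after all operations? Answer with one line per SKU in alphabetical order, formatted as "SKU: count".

Step 1: reserve R1 B 1 -> on_hand[A=55 B=41] avail[A=55 B=40] open={R1}
Step 2: cancel R1 -> on_hand[A=55 B=41] avail[A=55 B=41] open={}
Step 3: reserve R2 A 3 -> on_hand[A=55 B=41] avail[A=52 B=41] open={R2}
Step 4: reserve R3 B 2 -> on_hand[A=55 B=41] avail[A=52 B=39] open={R2,R3}
Step 5: commit R3 -> on_hand[A=55 B=39] avail[A=52 B=39] open={R2}
Step 6: cancel R2 -> on_hand[A=55 B=39] avail[A=55 B=39] open={}
Step 7: reserve R4 B 8 -> on_hand[A=55 B=39] avail[A=55 B=31] open={R4}
Step 8: commit R4 -> on_hand[A=55 B=31] avail[A=55 B=31] open={}
Step 9: reserve R5 A 9 -> on_hand[A=55 B=31] avail[A=46 B=31] open={R5}
Step 10: commit R5 -> on_hand[A=46 B=31] avail[A=46 B=31] open={}

Answer: A: 46
B: 31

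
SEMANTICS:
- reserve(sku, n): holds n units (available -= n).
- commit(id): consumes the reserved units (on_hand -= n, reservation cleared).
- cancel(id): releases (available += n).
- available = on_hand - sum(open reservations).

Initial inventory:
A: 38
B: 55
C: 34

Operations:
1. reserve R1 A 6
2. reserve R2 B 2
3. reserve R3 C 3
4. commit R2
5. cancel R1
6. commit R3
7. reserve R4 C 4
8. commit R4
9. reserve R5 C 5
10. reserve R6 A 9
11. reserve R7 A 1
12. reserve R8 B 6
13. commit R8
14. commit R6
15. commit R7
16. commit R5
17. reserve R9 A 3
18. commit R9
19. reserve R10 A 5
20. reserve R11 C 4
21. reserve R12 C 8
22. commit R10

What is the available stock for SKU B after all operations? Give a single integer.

Step 1: reserve R1 A 6 -> on_hand[A=38 B=55 C=34] avail[A=32 B=55 C=34] open={R1}
Step 2: reserve R2 B 2 -> on_hand[A=38 B=55 C=34] avail[A=32 B=53 C=34] open={R1,R2}
Step 3: reserve R3 C 3 -> on_hand[A=38 B=55 C=34] avail[A=32 B=53 C=31] open={R1,R2,R3}
Step 4: commit R2 -> on_hand[A=38 B=53 C=34] avail[A=32 B=53 C=31] open={R1,R3}
Step 5: cancel R1 -> on_hand[A=38 B=53 C=34] avail[A=38 B=53 C=31] open={R3}
Step 6: commit R3 -> on_hand[A=38 B=53 C=31] avail[A=38 B=53 C=31] open={}
Step 7: reserve R4 C 4 -> on_hand[A=38 B=53 C=31] avail[A=38 B=53 C=27] open={R4}
Step 8: commit R4 -> on_hand[A=38 B=53 C=27] avail[A=38 B=53 C=27] open={}
Step 9: reserve R5 C 5 -> on_hand[A=38 B=53 C=27] avail[A=38 B=53 C=22] open={R5}
Step 10: reserve R6 A 9 -> on_hand[A=38 B=53 C=27] avail[A=29 B=53 C=22] open={R5,R6}
Step 11: reserve R7 A 1 -> on_hand[A=38 B=53 C=27] avail[A=28 B=53 C=22] open={R5,R6,R7}
Step 12: reserve R8 B 6 -> on_hand[A=38 B=53 C=27] avail[A=28 B=47 C=22] open={R5,R6,R7,R8}
Step 13: commit R8 -> on_hand[A=38 B=47 C=27] avail[A=28 B=47 C=22] open={R5,R6,R7}
Step 14: commit R6 -> on_hand[A=29 B=47 C=27] avail[A=28 B=47 C=22] open={R5,R7}
Step 15: commit R7 -> on_hand[A=28 B=47 C=27] avail[A=28 B=47 C=22] open={R5}
Step 16: commit R5 -> on_hand[A=28 B=47 C=22] avail[A=28 B=47 C=22] open={}
Step 17: reserve R9 A 3 -> on_hand[A=28 B=47 C=22] avail[A=25 B=47 C=22] open={R9}
Step 18: commit R9 -> on_hand[A=25 B=47 C=22] avail[A=25 B=47 C=22] open={}
Step 19: reserve R10 A 5 -> on_hand[A=25 B=47 C=22] avail[A=20 B=47 C=22] open={R10}
Step 20: reserve R11 C 4 -> on_hand[A=25 B=47 C=22] avail[A=20 B=47 C=18] open={R10,R11}
Step 21: reserve R12 C 8 -> on_hand[A=25 B=47 C=22] avail[A=20 B=47 C=10] open={R10,R11,R12}
Step 22: commit R10 -> on_hand[A=20 B=47 C=22] avail[A=20 B=47 C=10] open={R11,R12}
Final available[B] = 47

Answer: 47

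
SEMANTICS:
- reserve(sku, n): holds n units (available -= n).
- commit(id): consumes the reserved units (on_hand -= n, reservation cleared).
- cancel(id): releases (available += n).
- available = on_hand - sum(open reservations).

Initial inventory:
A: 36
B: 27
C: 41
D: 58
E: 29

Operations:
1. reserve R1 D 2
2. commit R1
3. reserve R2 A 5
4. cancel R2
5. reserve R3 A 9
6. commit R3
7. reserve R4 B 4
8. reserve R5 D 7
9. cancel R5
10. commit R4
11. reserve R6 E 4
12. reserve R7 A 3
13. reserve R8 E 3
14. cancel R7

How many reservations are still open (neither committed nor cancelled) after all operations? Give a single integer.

Step 1: reserve R1 D 2 -> on_hand[A=36 B=27 C=41 D=58 E=29] avail[A=36 B=27 C=41 D=56 E=29] open={R1}
Step 2: commit R1 -> on_hand[A=36 B=27 C=41 D=56 E=29] avail[A=36 B=27 C=41 D=56 E=29] open={}
Step 3: reserve R2 A 5 -> on_hand[A=36 B=27 C=41 D=56 E=29] avail[A=31 B=27 C=41 D=56 E=29] open={R2}
Step 4: cancel R2 -> on_hand[A=36 B=27 C=41 D=56 E=29] avail[A=36 B=27 C=41 D=56 E=29] open={}
Step 5: reserve R3 A 9 -> on_hand[A=36 B=27 C=41 D=56 E=29] avail[A=27 B=27 C=41 D=56 E=29] open={R3}
Step 6: commit R3 -> on_hand[A=27 B=27 C=41 D=56 E=29] avail[A=27 B=27 C=41 D=56 E=29] open={}
Step 7: reserve R4 B 4 -> on_hand[A=27 B=27 C=41 D=56 E=29] avail[A=27 B=23 C=41 D=56 E=29] open={R4}
Step 8: reserve R5 D 7 -> on_hand[A=27 B=27 C=41 D=56 E=29] avail[A=27 B=23 C=41 D=49 E=29] open={R4,R5}
Step 9: cancel R5 -> on_hand[A=27 B=27 C=41 D=56 E=29] avail[A=27 B=23 C=41 D=56 E=29] open={R4}
Step 10: commit R4 -> on_hand[A=27 B=23 C=41 D=56 E=29] avail[A=27 B=23 C=41 D=56 E=29] open={}
Step 11: reserve R6 E 4 -> on_hand[A=27 B=23 C=41 D=56 E=29] avail[A=27 B=23 C=41 D=56 E=25] open={R6}
Step 12: reserve R7 A 3 -> on_hand[A=27 B=23 C=41 D=56 E=29] avail[A=24 B=23 C=41 D=56 E=25] open={R6,R7}
Step 13: reserve R8 E 3 -> on_hand[A=27 B=23 C=41 D=56 E=29] avail[A=24 B=23 C=41 D=56 E=22] open={R6,R7,R8}
Step 14: cancel R7 -> on_hand[A=27 B=23 C=41 D=56 E=29] avail[A=27 B=23 C=41 D=56 E=22] open={R6,R8}
Open reservations: ['R6', 'R8'] -> 2

Answer: 2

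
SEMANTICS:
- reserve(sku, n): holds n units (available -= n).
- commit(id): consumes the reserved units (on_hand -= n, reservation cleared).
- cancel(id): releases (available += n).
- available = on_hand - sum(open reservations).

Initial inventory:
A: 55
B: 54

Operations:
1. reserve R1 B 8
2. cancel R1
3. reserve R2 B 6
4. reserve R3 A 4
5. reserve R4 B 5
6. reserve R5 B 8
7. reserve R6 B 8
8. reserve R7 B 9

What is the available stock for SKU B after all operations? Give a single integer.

Answer: 18

Derivation:
Step 1: reserve R1 B 8 -> on_hand[A=55 B=54] avail[A=55 B=46] open={R1}
Step 2: cancel R1 -> on_hand[A=55 B=54] avail[A=55 B=54] open={}
Step 3: reserve R2 B 6 -> on_hand[A=55 B=54] avail[A=55 B=48] open={R2}
Step 4: reserve R3 A 4 -> on_hand[A=55 B=54] avail[A=51 B=48] open={R2,R3}
Step 5: reserve R4 B 5 -> on_hand[A=55 B=54] avail[A=51 B=43] open={R2,R3,R4}
Step 6: reserve R5 B 8 -> on_hand[A=55 B=54] avail[A=51 B=35] open={R2,R3,R4,R5}
Step 7: reserve R6 B 8 -> on_hand[A=55 B=54] avail[A=51 B=27] open={R2,R3,R4,R5,R6}
Step 8: reserve R7 B 9 -> on_hand[A=55 B=54] avail[A=51 B=18] open={R2,R3,R4,R5,R6,R7}
Final available[B] = 18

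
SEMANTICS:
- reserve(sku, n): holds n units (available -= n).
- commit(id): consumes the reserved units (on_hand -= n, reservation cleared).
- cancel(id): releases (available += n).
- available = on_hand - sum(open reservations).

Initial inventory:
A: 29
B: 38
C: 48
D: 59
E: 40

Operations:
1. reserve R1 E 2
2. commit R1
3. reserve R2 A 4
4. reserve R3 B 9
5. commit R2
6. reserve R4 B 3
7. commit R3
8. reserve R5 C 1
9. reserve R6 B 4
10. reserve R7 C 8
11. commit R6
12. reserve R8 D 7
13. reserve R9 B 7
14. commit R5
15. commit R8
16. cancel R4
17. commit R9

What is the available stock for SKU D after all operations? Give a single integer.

Answer: 52

Derivation:
Step 1: reserve R1 E 2 -> on_hand[A=29 B=38 C=48 D=59 E=40] avail[A=29 B=38 C=48 D=59 E=38] open={R1}
Step 2: commit R1 -> on_hand[A=29 B=38 C=48 D=59 E=38] avail[A=29 B=38 C=48 D=59 E=38] open={}
Step 3: reserve R2 A 4 -> on_hand[A=29 B=38 C=48 D=59 E=38] avail[A=25 B=38 C=48 D=59 E=38] open={R2}
Step 4: reserve R3 B 9 -> on_hand[A=29 B=38 C=48 D=59 E=38] avail[A=25 B=29 C=48 D=59 E=38] open={R2,R3}
Step 5: commit R2 -> on_hand[A=25 B=38 C=48 D=59 E=38] avail[A=25 B=29 C=48 D=59 E=38] open={R3}
Step 6: reserve R4 B 3 -> on_hand[A=25 B=38 C=48 D=59 E=38] avail[A=25 B=26 C=48 D=59 E=38] open={R3,R4}
Step 7: commit R3 -> on_hand[A=25 B=29 C=48 D=59 E=38] avail[A=25 B=26 C=48 D=59 E=38] open={R4}
Step 8: reserve R5 C 1 -> on_hand[A=25 B=29 C=48 D=59 E=38] avail[A=25 B=26 C=47 D=59 E=38] open={R4,R5}
Step 9: reserve R6 B 4 -> on_hand[A=25 B=29 C=48 D=59 E=38] avail[A=25 B=22 C=47 D=59 E=38] open={R4,R5,R6}
Step 10: reserve R7 C 8 -> on_hand[A=25 B=29 C=48 D=59 E=38] avail[A=25 B=22 C=39 D=59 E=38] open={R4,R5,R6,R7}
Step 11: commit R6 -> on_hand[A=25 B=25 C=48 D=59 E=38] avail[A=25 B=22 C=39 D=59 E=38] open={R4,R5,R7}
Step 12: reserve R8 D 7 -> on_hand[A=25 B=25 C=48 D=59 E=38] avail[A=25 B=22 C=39 D=52 E=38] open={R4,R5,R7,R8}
Step 13: reserve R9 B 7 -> on_hand[A=25 B=25 C=48 D=59 E=38] avail[A=25 B=15 C=39 D=52 E=38] open={R4,R5,R7,R8,R9}
Step 14: commit R5 -> on_hand[A=25 B=25 C=47 D=59 E=38] avail[A=25 B=15 C=39 D=52 E=38] open={R4,R7,R8,R9}
Step 15: commit R8 -> on_hand[A=25 B=25 C=47 D=52 E=38] avail[A=25 B=15 C=39 D=52 E=38] open={R4,R7,R9}
Step 16: cancel R4 -> on_hand[A=25 B=25 C=47 D=52 E=38] avail[A=25 B=18 C=39 D=52 E=38] open={R7,R9}
Step 17: commit R9 -> on_hand[A=25 B=18 C=47 D=52 E=38] avail[A=25 B=18 C=39 D=52 E=38] open={R7}
Final available[D] = 52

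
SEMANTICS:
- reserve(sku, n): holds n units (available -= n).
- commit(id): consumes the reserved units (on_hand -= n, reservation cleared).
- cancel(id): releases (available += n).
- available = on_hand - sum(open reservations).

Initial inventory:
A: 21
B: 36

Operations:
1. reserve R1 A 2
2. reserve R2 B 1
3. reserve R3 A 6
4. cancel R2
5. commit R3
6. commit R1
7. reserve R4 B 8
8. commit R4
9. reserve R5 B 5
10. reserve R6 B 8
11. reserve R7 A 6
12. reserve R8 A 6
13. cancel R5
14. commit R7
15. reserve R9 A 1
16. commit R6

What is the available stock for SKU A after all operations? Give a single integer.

Answer: 0

Derivation:
Step 1: reserve R1 A 2 -> on_hand[A=21 B=36] avail[A=19 B=36] open={R1}
Step 2: reserve R2 B 1 -> on_hand[A=21 B=36] avail[A=19 B=35] open={R1,R2}
Step 3: reserve R3 A 6 -> on_hand[A=21 B=36] avail[A=13 B=35] open={R1,R2,R3}
Step 4: cancel R2 -> on_hand[A=21 B=36] avail[A=13 B=36] open={R1,R3}
Step 5: commit R3 -> on_hand[A=15 B=36] avail[A=13 B=36] open={R1}
Step 6: commit R1 -> on_hand[A=13 B=36] avail[A=13 B=36] open={}
Step 7: reserve R4 B 8 -> on_hand[A=13 B=36] avail[A=13 B=28] open={R4}
Step 8: commit R4 -> on_hand[A=13 B=28] avail[A=13 B=28] open={}
Step 9: reserve R5 B 5 -> on_hand[A=13 B=28] avail[A=13 B=23] open={R5}
Step 10: reserve R6 B 8 -> on_hand[A=13 B=28] avail[A=13 B=15] open={R5,R6}
Step 11: reserve R7 A 6 -> on_hand[A=13 B=28] avail[A=7 B=15] open={R5,R6,R7}
Step 12: reserve R8 A 6 -> on_hand[A=13 B=28] avail[A=1 B=15] open={R5,R6,R7,R8}
Step 13: cancel R5 -> on_hand[A=13 B=28] avail[A=1 B=20] open={R6,R7,R8}
Step 14: commit R7 -> on_hand[A=7 B=28] avail[A=1 B=20] open={R6,R8}
Step 15: reserve R9 A 1 -> on_hand[A=7 B=28] avail[A=0 B=20] open={R6,R8,R9}
Step 16: commit R6 -> on_hand[A=7 B=20] avail[A=0 B=20] open={R8,R9}
Final available[A] = 0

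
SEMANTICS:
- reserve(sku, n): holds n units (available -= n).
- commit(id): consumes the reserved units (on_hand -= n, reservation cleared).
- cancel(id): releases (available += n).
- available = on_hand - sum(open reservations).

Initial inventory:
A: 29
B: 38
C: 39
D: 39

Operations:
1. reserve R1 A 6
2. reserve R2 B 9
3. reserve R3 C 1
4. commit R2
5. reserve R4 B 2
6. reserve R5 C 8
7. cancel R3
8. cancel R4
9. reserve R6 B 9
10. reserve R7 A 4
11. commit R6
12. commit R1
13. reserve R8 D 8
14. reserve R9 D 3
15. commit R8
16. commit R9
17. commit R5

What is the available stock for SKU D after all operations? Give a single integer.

Step 1: reserve R1 A 6 -> on_hand[A=29 B=38 C=39 D=39] avail[A=23 B=38 C=39 D=39] open={R1}
Step 2: reserve R2 B 9 -> on_hand[A=29 B=38 C=39 D=39] avail[A=23 B=29 C=39 D=39] open={R1,R2}
Step 3: reserve R3 C 1 -> on_hand[A=29 B=38 C=39 D=39] avail[A=23 B=29 C=38 D=39] open={R1,R2,R3}
Step 4: commit R2 -> on_hand[A=29 B=29 C=39 D=39] avail[A=23 B=29 C=38 D=39] open={R1,R3}
Step 5: reserve R4 B 2 -> on_hand[A=29 B=29 C=39 D=39] avail[A=23 B=27 C=38 D=39] open={R1,R3,R4}
Step 6: reserve R5 C 8 -> on_hand[A=29 B=29 C=39 D=39] avail[A=23 B=27 C=30 D=39] open={R1,R3,R4,R5}
Step 7: cancel R3 -> on_hand[A=29 B=29 C=39 D=39] avail[A=23 B=27 C=31 D=39] open={R1,R4,R5}
Step 8: cancel R4 -> on_hand[A=29 B=29 C=39 D=39] avail[A=23 B=29 C=31 D=39] open={R1,R5}
Step 9: reserve R6 B 9 -> on_hand[A=29 B=29 C=39 D=39] avail[A=23 B=20 C=31 D=39] open={R1,R5,R6}
Step 10: reserve R7 A 4 -> on_hand[A=29 B=29 C=39 D=39] avail[A=19 B=20 C=31 D=39] open={R1,R5,R6,R7}
Step 11: commit R6 -> on_hand[A=29 B=20 C=39 D=39] avail[A=19 B=20 C=31 D=39] open={R1,R5,R7}
Step 12: commit R1 -> on_hand[A=23 B=20 C=39 D=39] avail[A=19 B=20 C=31 D=39] open={R5,R7}
Step 13: reserve R8 D 8 -> on_hand[A=23 B=20 C=39 D=39] avail[A=19 B=20 C=31 D=31] open={R5,R7,R8}
Step 14: reserve R9 D 3 -> on_hand[A=23 B=20 C=39 D=39] avail[A=19 B=20 C=31 D=28] open={R5,R7,R8,R9}
Step 15: commit R8 -> on_hand[A=23 B=20 C=39 D=31] avail[A=19 B=20 C=31 D=28] open={R5,R7,R9}
Step 16: commit R9 -> on_hand[A=23 B=20 C=39 D=28] avail[A=19 B=20 C=31 D=28] open={R5,R7}
Step 17: commit R5 -> on_hand[A=23 B=20 C=31 D=28] avail[A=19 B=20 C=31 D=28] open={R7}
Final available[D] = 28

Answer: 28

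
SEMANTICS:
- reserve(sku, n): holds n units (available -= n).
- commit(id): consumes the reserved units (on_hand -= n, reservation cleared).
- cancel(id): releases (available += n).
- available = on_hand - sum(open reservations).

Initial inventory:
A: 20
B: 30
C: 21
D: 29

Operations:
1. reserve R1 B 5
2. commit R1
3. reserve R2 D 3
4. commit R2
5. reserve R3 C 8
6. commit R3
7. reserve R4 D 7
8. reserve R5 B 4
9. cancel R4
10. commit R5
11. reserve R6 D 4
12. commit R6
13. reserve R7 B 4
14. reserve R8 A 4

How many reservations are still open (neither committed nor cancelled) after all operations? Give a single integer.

Step 1: reserve R1 B 5 -> on_hand[A=20 B=30 C=21 D=29] avail[A=20 B=25 C=21 D=29] open={R1}
Step 2: commit R1 -> on_hand[A=20 B=25 C=21 D=29] avail[A=20 B=25 C=21 D=29] open={}
Step 3: reserve R2 D 3 -> on_hand[A=20 B=25 C=21 D=29] avail[A=20 B=25 C=21 D=26] open={R2}
Step 4: commit R2 -> on_hand[A=20 B=25 C=21 D=26] avail[A=20 B=25 C=21 D=26] open={}
Step 5: reserve R3 C 8 -> on_hand[A=20 B=25 C=21 D=26] avail[A=20 B=25 C=13 D=26] open={R3}
Step 6: commit R3 -> on_hand[A=20 B=25 C=13 D=26] avail[A=20 B=25 C=13 D=26] open={}
Step 7: reserve R4 D 7 -> on_hand[A=20 B=25 C=13 D=26] avail[A=20 B=25 C=13 D=19] open={R4}
Step 8: reserve R5 B 4 -> on_hand[A=20 B=25 C=13 D=26] avail[A=20 B=21 C=13 D=19] open={R4,R5}
Step 9: cancel R4 -> on_hand[A=20 B=25 C=13 D=26] avail[A=20 B=21 C=13 D=26] open={R5}
Step 10: commit R5 -> on_hand[A=20 B=21 C=13 D=26] avail[A=20 B=21 C=13 D=26] open={}
Step 11: reserve R6 D 4 -> on_hand[A=20 B=21 C=13 D=26] avail[A=20 B=21 C=13 D=22] open={R6}
Step 12: commit R6 -> on_hand[A=20 B=21 C=13 D=22] avail[A=20 B=21 C=13 D=22] open={}
Step 13: reserve R7 B 4 -> on_hand[A=20 B=21 C=13 D=22] avail[A=20 B=17 C=13 D=22] open={R7}
Step 14: reserve R8 A 4 -> on_hand[A=20 B=21 C=13 D=22] avail[A=16 B=17 C=13 D=22] open={R7,R8}
Open reservations: ['R7', 'R8'] -> 2

Answer: 2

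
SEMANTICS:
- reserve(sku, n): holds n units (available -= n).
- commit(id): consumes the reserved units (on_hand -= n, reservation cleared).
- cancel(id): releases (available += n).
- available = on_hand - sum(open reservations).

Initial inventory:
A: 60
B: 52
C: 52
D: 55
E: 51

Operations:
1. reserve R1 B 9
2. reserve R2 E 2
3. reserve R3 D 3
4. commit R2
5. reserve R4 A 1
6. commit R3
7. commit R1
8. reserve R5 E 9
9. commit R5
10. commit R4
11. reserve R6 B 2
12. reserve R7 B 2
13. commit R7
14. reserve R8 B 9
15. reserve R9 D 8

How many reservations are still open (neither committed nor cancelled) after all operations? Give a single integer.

Answer: 3

Derivation:
Step 1: reserve R1 B 9 -> on_hand[A=60 B=52 C=52 D=55 E=51] avail[A=60 B=43 C=52 D=55 E=51] open={R1}
Step 2: reserve R2 E 2 -> on_hand[A=60 B=52 C=52 D=55 E=51] avail[A=60 B=43 C=52 D=55 E=49] open={R1,R2}
Step 3: reserve R3 D 3 -> on_hand[A=60 B=52 C=52 D=55 E=51] avail[A=60 B=43 C=52 D=52 E=49] open={R1,R2,R3}
Step 4: commit R2 -> on_hand[A=60 B=52 C=52 D=55 E=49] avail[A=60 B=43 C=52 D=52 E=49] open={R1,R3}
Step 5: reserve R4 A 1 -> on_hand[A=60 B=52 C=52 D=55 E=49] avail[A=59 B=43 C=52 D=52 E=49] open={R1,R3,R4}
Step 6: commit R3 -> on_hand[A=60 B=52 C=52 D=52 E=49] avail[A=59 B=43 C=52 D=52 E=49] open={R1,R4}
Step 7: commit R1 -> on_hand[A=60 B=43 C=52 D=52 E=49] avail[A=59 B=43 C=52 D=52 E=49] open={R4}
Step 8: reserve R5 E 9 -> on_hand[A=60 B=43 C=52 D=52 E=49] avail[A=59 B=43 C=52 D=52 E=40] open={R4,R5}
Step 9: commit R5 -> on_hand[A=60 B=43 C=52 D=52 E=40] avail[A=59 B=43 C=52 D=52 E=40] open={R4}
Step 10: commit R4 -> on_hand[A=59 B=43 C=52 D=52 E=40] avail[A=59 B=43 C=52 D=52 E=40] open={}
Step 11: reserve R6 B 2 -> on_hand[A=59 B=43 C=52 D=52 E=40] avail[A=59 B=41 C=52 D=52 E=40] open={R6}
Step 12: reserve R7 B 2 -> on_hand[A=59 B=43 C=52 D=52 E=40] avail[A=59 B=39 C=52 D=52 E=40] open={R6,R7}
Step 13: commit R7 -> on_hand[A=59 B=41 C=52 D=52 E=40] avail[A=59 B=39 C=52 D=52 E=40] open={R6}
Step 14: reserve R8 B 9 -> on_hand[A=59 B=41 C=52 D=52 E=40] avail[A=59 B=30 C=52 D=52 E=40] open={R6,R8}
Step 15: reserve R9 D 8 -> on_hand[A=59 B=41 C=52 D=52 E=40] avail[A=59 B=30 C=52 D=44 E=40] open={R6,R8,R9}
Open reservations: ['R6', 'R8', 'R9'] -> 3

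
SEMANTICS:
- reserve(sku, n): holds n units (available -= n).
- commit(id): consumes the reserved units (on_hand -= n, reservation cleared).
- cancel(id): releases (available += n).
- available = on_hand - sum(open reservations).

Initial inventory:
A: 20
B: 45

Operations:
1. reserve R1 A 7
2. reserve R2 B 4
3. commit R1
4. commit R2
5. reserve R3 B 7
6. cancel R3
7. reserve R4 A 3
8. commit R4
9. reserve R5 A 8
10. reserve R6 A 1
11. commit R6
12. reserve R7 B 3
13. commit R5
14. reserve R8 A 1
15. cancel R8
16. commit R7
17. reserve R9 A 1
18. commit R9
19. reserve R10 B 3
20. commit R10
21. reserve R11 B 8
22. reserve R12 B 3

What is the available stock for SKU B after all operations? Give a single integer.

Step 1: reserve R1 A 7 -> on_hand[A=20 B=45] avail[A=13 B=45] open={R1}
Step 2: reserve R2 B 4 -> on_hand[A=20 B=45] avail[A=13 B=41] open={R1,R2}
Step 3: commit R1 -> on_hand[A=13 B=45] avail[A=13 B=41] open={R2}
Step 4: commit R2 -> on_hand[A=13 B=41] avail[A=13 B=41] open={}
Step 5: reserve R3 B 7 -> on_hand[A=13 B=41] avail[A=13 B=34] open={R3}
Step 6: cancel R3 -> on_hand[A=13 B=41] avail[A=13 B=41] open={}
Step 7: reserve R4 A 3 -> on_hand[A=13 B=41] avail[A=10 B=41] open={R4}
Step 8: commit R4 -> on_hand[A=10 B=41] avail[A=10 B=41] open={}
Step 9: reserve R5 A 8 -> on_hand[A=10 B=41] avail[A=2 B=41] open={R5}
Step 10: reserve R6 A 1 -> on_hand[A=10 B=41] avail[A=1 B=41] open={R5,R6}
Step 11: commit R6 -> on_hand[A=9 B=41] avail[A=1 B=41] open={R5}
Step 12: reserve R7 B 3 -> on_hand[A=9 B=41] avail[A=1 B=38] open={R5,R7}
Step 13: commit R5 -> on_hand[A=1 B=41] avail[A=1 B=38] open={R7}
Step 14: reserve R8 A 1 -> on_hand[A=1 B=41] avail[A=0 B=38] open={R7,R8}
Step 15: cancel R8 -> on_hand[A=1 B=41] avail[A=1 B=38] open={R7}
Step 16: commit R7 -> on_hand[A=1 B=38] avail[A=1 B=38] open={}
Step 17: reserve R9 A 1 -> on_hand[A=1 B=38] avail[A=0 B=38] open={R9}
Step 18: commit R9 -> on_hand[A=0 B=38] avail[A=0 B=38] open={}
Step 19: reserve R10 B 3 -> on_hand[A=0 B=38] avail[A=0 B=35] open={R10}
Step 20: commit R10 -> on_hand[A=0 B=35] avail[A=0 B=35] open={}
Step 21: reserve R11 B 8 -> on_hand[A=0 B=35] avail[A=0 B=27] open={R11}
Step 22: reserve R12 B 3 -> on_hand[A=0 B=35] avail[A=0 B=24] open={R11,R12}
Final available[B] = 24

Answer: 24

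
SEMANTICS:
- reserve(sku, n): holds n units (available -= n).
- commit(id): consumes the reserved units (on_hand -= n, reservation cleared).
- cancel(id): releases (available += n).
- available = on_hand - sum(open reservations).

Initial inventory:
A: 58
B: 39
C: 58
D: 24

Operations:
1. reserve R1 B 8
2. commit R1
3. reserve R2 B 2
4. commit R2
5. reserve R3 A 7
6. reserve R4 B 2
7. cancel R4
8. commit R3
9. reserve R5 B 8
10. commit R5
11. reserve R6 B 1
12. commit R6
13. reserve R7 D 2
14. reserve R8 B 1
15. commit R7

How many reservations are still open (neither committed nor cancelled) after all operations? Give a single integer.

Step 1: reserve R1 B 8 -> on_hand[A=58 B=39 C=58 D=24] avail[A=58 B=31 C=58 D=24] open={R1}
Step 2: commit R1 -> on_hand[A=58 B=31 C=58 D=24] avail[A=58 B=31 C=58 D=24] open={}
Step 3: reserve R2 B 2 -> on_hand[A=58 B=31 C=58 D=24] avail[A=58 B=29 C=58 D=24] open={R2}
Step 4: commit R2 -> on_hand[A=58 B=29 C=58 D=24] avail[A=58 B=29 C=58 D=24] open={}
Step 5: reserve R3 A 7 -> on_hand[A=58 B=29 C=58 D=24] avail[A=51 B=29 C=58 D=24] open={R3}
Step 6: reserve R4 B 2 -> on_hand[A=58 B=29 C=58 D=24] avail[A=51 B=27 C=58 D=24] open={R3,R4}
Step 7: cancel R4 -> on_hand[A=58 B=29 C=58 D=24] avail[A=51 B=29 C=58 D=24] open={R3}
Step 8: commit R3 -> on_hand[A=51 B=29 C=58 D=24] avail[A=51 B=29 C=58 D=24] open={}
Step 9: reserve R5 B 8 -> on_hand[A=51 B=29 C=58 D=24] avail[A=51 B=21 C=58 D=24] open={R5}
Step 10: commit R5 -> on_hand[A=51 B=21 C=58 D=24] avail[A=51 B=21 C=58 D=24] open={}
Step 11: reserve R6 B 1 -> on_hand[A=51 B=21 C=58 D=24] avail[A=51 B=20 C=58 D=24] open={R6}
Step 12: commit R6 -> on_hand[A=51 B=20 C=58 D=24] avail[A=51 B=20 C=58 D=24] open={}
Step 13: reserve R7 D 2 -> on_hand[A=51 B=20 C=58 D=24] avail[A=51 B=20 C=58 D=22] open={R7}
Step 14: reserve R8 B 1 -> on_hand[A=51 B=20 C=58 D=24] avail[A=51 B=19 C=58 D=22] open={R7,R8}
Step 15: commit R7 -> on_hand[A=51 B=20 C=58 D=22] avail[A=51 B=19 C=58 D=22] open={R8}
Open reservations: ['R8'] -> 1

Answer: 1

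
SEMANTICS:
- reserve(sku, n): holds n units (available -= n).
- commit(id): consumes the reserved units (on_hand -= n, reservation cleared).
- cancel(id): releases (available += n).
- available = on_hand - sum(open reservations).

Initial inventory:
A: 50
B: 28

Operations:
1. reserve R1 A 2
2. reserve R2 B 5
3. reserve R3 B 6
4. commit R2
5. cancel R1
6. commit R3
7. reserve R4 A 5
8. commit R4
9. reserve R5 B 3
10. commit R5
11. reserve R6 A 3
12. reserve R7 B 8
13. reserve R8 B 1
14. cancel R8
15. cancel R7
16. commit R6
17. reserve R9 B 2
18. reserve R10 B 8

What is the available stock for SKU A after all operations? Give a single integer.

Step 1: reserve R1 A 2 -> on_hand[A=50 B=28] avail[A=48 B=28] open={R1}
Step 2: reserve R2 B 5 -> on_hand[A=50 B=28] avail[A=48 B=23] open={R1,R2}
Step 3: reserve R3 B 6 -> on_hand[A=50 B=28] avail[A=48 B=17] open={R1,R2,R3}
Step 4: commit R2 -> on_hand[A=50 B=23] avail[A=48 B=17] open={R1,R3}
Step 5: cancel R1 -> on_hand[A=50 B=23] avail[A=50 B=17] open={R3}
Step 6: commit R3 -> on_hand[A=50 B=17] avail[A=50 B=17] open={}
Step 7: reserve R4 A 5 -> on_hand[A=50 B=17] avail[A=45 B=17] open={R4}
Step 8: commit R4 -> on_hand[A=45 B=17] avail[A=45 B=17] open={}
Step 9: reserve R5 B 3 -> on_hand[A=45 B=17] avail[A=45 B=14] open={R5}
Step 10: commit R5 -> on_hand[A=45 B=14] avail[A=45 B=14] open={}
Step 11: reserve R6 A 3 -> on_hand[A=45 B=14] avail[A=42 B=14] open={R6}
Step 12: reserve R7 B 8 -> on_hand[A=45 B=14] avail[A=42 B=6] open={R6,R7}
Step 13: reserve R8 B 1 -> on_hand[A=45 B=14] avail[A=42 B=5] open={R6,R7,R8}
Step 14: cancel R8 -> on_hand[A=45 B=14] avail[A=42 B=6] open={R6,R7}
Step 15: cancel R7 -> on_hand[A=45 B=14] avail[A=42 B=14] open={R6}
Step 16: commit R6 -> on_hand[A=42 B=14] avail[A=42 B=14] open={}
Step 17: reserve R9 B 2 -> on_hand[A=42 B=14] avail[A=42 B=12] open={R9}
Step 18: reserve R10 B 8 -> on_hand[A=42 B=14] avail[A=42 B=4] open={R10,R9}
Final available[A] = 42

Answer: 42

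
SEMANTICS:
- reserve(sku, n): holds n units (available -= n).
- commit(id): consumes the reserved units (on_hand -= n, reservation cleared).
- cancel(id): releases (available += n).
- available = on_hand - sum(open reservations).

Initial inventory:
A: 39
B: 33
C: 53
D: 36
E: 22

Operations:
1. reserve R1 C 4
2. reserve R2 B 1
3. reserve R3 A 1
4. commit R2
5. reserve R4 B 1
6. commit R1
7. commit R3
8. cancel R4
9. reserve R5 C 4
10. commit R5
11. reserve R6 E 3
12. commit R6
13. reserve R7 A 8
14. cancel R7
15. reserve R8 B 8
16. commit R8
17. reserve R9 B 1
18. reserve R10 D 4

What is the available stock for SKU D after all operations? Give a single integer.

Step 1: reserve R1 C 4 -> on_hand[A=39 B=33 C=53 D=36 E=22] avail[A=39 B=33 C=49 D=36 E=22] open={R1}
Step 2: reserve R2 B 1 -> on_hand[A=39 B=33 C=53 D=36 E=22] avail[A=39 B=32 C=49 D=36 E=22] open={R1,R2}
Step 3: reserve R3 A 1 -> on_hand[A=39 B=33 C=53 D=36 E=22] avail[A=38 B=32 C=49 D=36 E=22] open={R1,R2,R3}
Step 4: commit R2 -> on_hand[A=39 B=32 C=53 D=36 E=22] avail[A=38 B=32 C=49 D=36 E=22] open={R1,R3}
Step 5: reserve R4 B 1 -> on_hand[A=39 B=32 C=53 D=36 E=22] avail[A=38 B=31 C=49 D=36 E=22] open={R1,R3,R4}
Step 6: commit R1 -> on_hand[A=39 B=32 C=49 D=36 E=22] avail[A=38 B=31 C=49 D=36 E=22] open={R3,R4}
Step 7: commit R3 -> on_hand[A=38 B=32 C=49 D=36 E=22] avail[A=38 B=31 C=49 D=36 E=22] open={R4}
Step 8: cancel R4 -> on_hand[A=38 B=32 C=49 D=36 E=22] avail[A=38 B=32 C=49 D=36 E=22] open={}
Step 9: reserve R5 C 4 -> on_hand[A=38 B=32 C=49 D=36 E=22] avail[A=38 B=32 C=45 D=36 E=22] open={R5}
Step 10: commit R5 -> on_hand[A=38 B=32 C=45 D=36 E=22] avail[A=38 B=32 C=45 D=36 E=22] open={}
Step 11: reserve R6 E 3 -> on_hand[A=38 B=32 C=45 D=36 E=22] avail[A=38 B=32 C=45 D=36 E=19] open={R6}
Step 12: commit R6 -> on_hand[A=38 B=32 C=45 D=36 E=19] avail[A=38 B=32 C=45 D=36 E=19] open={}
Step 13: reserve R7 A 8 -> on_hand[A=38 B=32 C=45 D=36 E=19] avail[A=30 B=32 C=45 D=36 E=19] open={R7}
Step 14: cancel R7 -> on_hand[A=38 B=32 C=45 D=36 E=19] avail[A=38 B=32 C=45 D=36 E=19] open={}
Step 15: reserve R8 B 8 -> on_hand[A=38 B=32 C=45 D=36 E=19] avail[A=38 B=24 C=45 D=36 E=19] open={R8}
Step 16: commit R8 -> on_hand[A=38 B=24 C=45 D=36 E=19] avail[A=38 B=24 C=45 D=36 E=19] open={}
Step 17: reserve R9 B 1 -> on_hand[A=38 B=24 C=45 D=36 E=19] avail[A=38 B=23 C=45 D=36 E=19] open={R9}
Step 18: reserve R10 D 4 -> on_hand[A=38 B=24 C=45 D=36 E=19] avail[A=38 B=23 C=45 D=32 E=19] open={R10,R9}
Final available[D] = 32

Answer: 32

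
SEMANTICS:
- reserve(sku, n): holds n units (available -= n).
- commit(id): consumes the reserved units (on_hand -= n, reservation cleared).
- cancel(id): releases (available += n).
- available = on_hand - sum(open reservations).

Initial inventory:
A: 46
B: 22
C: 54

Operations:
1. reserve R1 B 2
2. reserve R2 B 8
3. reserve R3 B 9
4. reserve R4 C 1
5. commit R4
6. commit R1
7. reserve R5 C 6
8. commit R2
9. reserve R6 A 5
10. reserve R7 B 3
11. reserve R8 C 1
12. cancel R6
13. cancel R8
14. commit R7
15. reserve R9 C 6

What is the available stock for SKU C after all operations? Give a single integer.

Answer: 41

Derivation:
Step 1: reserve R1 B 2 -> on_hand[A=46 B=22 C=54] avail[A=46 B=20 C=54] open={R1}
Step 2: reserve R2 B 8 -> on_hand[A=46 B=22 C=54] avail[A=46 B=12 C=54] open={R1,R2}
Step 3: reserve R3 B 9 -> on_hand[A=46 B=22 C=54] avail[A=46 B=3 C=54] open={R1,R2,R3}
Step 4: reserve R4 C 1 -> on_hand[A=46 B=22 C=54] avail[A=46 B=3 C=53] open={R1,R2,R3,R4}
Step 5: commit R4 -> on_hand[A=46 B=22 C=53] avail[A=46 B=3 C=53] open={R1,R2,R3}
Step 6: commit R1 -> on_hand[A=46 B=20 C=53] avail[A=46 B=3 C=53] open={R2,R3}
Step 7: reserve R5 C 6 -> on_hand[A=46 B=20 C=53] avail[A=46 B=3 C=47] open={R2,R3,R5}
Step 8: commit R2 -> on_hand[A=46 B=12 C=53] avail[A=46 B=3 C=47] open={R3,R5}
Step 9: reserve R6 A 5 -> on_hand[A=46 B=12 C=53] avail[A=41 B=3 C=47] open={R3,R5,R6}
Step 10: reserve R7 B 3 -> on_hand[A=46 B=12 C=53] avail[A=41 B=0 C=47] open={R3,R5,R6,R7}
Step 11: reserve R8 C 1 -> on_hand[A=46 B=12 C=53] avail[A=41 B=0 C=46] open={R3,R5,R6,R7,R8}
Step 12: cancel R6 -> on_hand[A=46 B=12 C=53] avail[A=46 B=0 C=46] open={R3,R5,R7,R8}
Step 13: cancel R8 -> on_hand[A=46 B=12 C=53] avail[A=46 B=0 C=47] open={R3,R5,R7}
Step 14: commit R7 -> on_hand[A=46 B=9 C=53] avail[A=46 B=0 C=47] open={R3,R5}
Step 15: reserve R9 C 6 -> on_hand[A=46 B=9 C=53] avail[A=46 B=0 C=41] open={R3,R5,R9}
Final available[C] = 41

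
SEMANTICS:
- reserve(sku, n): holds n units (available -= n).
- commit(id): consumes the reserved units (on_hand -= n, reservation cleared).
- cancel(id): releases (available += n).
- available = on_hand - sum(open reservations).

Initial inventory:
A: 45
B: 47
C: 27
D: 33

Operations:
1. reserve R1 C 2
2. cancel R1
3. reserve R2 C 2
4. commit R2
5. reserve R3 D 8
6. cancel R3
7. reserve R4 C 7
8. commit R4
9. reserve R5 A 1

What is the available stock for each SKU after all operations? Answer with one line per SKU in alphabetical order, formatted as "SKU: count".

Answer: A: 44
B: 47
C: 18
D: 33

Derivation:
Step 1: reserve R1 C 2 -> on_hand[A=45 B=47 C=27 D=33] avail[A=45 B=47 C=25 D=33] open={R1}
Step 2: cancel R1 -> on_hand[A=45 B=47 C=27 D=33] avail[A=45 B=47 C=27 D=33] open={}
Step 3: reserve R2 C 2 -> on_hand[A=45 B=47 C=27 D=33] avail[A=45 B=47 C=25 D=33] open={R2}
Step 4: commit R2 -> on_hand[A=45 B=47 C=25 D=33] avail[A=45 B=47 C=25 D=33] open={}
Step 5: reserve R3 D 8 -> on_hand[A=45 B=47 C=25 D=33] avail[A=45 B=47 C=25 D=25] open={R3}
Step 6: cancel R3 -> on_hand[A=45 B=47 C=25 D=33] avail[A=45 B=47 C=25 D=33] open={}
Step 7: reserve R4 C 7 -> on_hand[A=45 B=47 C=25 D=33] avail[A=45 B=47 C=18 D=33] open={R4}
Step 8: commit R4 -> on_hand[A=45 B=47 C=18 D=33] avail[A=45 B=47 C=18 D=33] open={}
Step 9: reserve R5 A 1 -> on_hand[A=45 B=47 C=18 D=33] avail[A=44 B=47 C=18 D=33] open={R5}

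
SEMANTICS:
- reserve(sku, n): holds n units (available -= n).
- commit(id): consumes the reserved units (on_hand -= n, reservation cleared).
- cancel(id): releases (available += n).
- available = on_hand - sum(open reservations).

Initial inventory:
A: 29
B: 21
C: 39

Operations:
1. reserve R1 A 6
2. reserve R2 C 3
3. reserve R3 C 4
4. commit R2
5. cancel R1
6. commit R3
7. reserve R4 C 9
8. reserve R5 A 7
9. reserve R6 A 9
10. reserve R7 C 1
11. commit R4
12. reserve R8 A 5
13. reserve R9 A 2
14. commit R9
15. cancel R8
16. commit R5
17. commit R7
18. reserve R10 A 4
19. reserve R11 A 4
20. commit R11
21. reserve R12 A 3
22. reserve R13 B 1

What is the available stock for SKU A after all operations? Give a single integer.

Answer: 0

Derivation:
Step 1: reserve R1 A 6 -> on_hand[A=29 B=21 C=39] avail[A=23 B=21 C=39] open={R1}
Step 2: reserve R2 C 3 -> on_hand[A=29 B=21 C=39] avail[A=23 B=21 C=36] open={R1,R2}
Step 3: reserve R3 C 4 -> on_hand[A=29 B=21 C=39] avail[A=23 B=21 C=32] open={R1,R2,R3}
Step 4: commit R2 -> on_hand[A=29 B=21 C=36] avail[A=23 B=21 C=32] open={R1,R3}
Step 5: cancel R1 -> on_hand[A=29 B=21 C=36] avail[A=29 B=21 C=32] open={R3}
Step 6: commit R3 -> on_hand[A=29 B=21 C=32] avail[A=29 B=21 C=32] open={}
Step 7: reserve R4 C 9 -> on_hand[A=29 B=21 C=32] avail[A=29 B=21 C=23] open={R4}
Step 8: reserve R5 A 7 -> on_hand[A=29 B=21 C=32] avail[A=22 B=21 C=23] open={R4,R5}
Step 9: reserve R6 A 9 -> on_hand[A=29 B=21 C=32] avail[A=13 B=21 C=23] open={R4,R5,R6}
Step 10: reserve R7 C 1 -> on_hand[A=29 B=21 C=32] avail[A=13 B=21 C=22] open={R4,R5,R6,R7}
Step 11: commit R4 -> on_hand[A=29 B=21 C=23] avail[A=13 B=21 C=22] open={R5,R6,R7}
Step 12: reserve R8 A 5 -> on_hand[A=29 B=21 C=23] avail[A=8 B=21 C=22] open={R5,R6,R7,R8}
Step 13: reserve R9 A 2 -> on_hand[A=29 B=21 C=23] avail[A=6 B=21 C=22] open={R5,R6,R7,R8,R9}
Step 14: commit R9 -> on_hand[A=27 B=21 C=23] avail[A=6 B=21 C=22] open={R5,R6,R7,R8}
Step 15: cancel R8 -> on_hand[A=27 B=21 C=23] avail[A=11 B=21 C=22] open={R5,R6,R7}
Step 16: commit R5 -> on_hand[A=20 B=21 C=23] avail[A=11 B=21 C=22] open={R6,R7}
Step 17: commit R7 -> on_hand[A=20 B=21 C=22] avail[A=11 B=21 C=22] open={R6}
Step 18: reserve R10 A 4 -> on_hand[A=20 B=21 C=22] avail[A=7 B=21 C=22] open={R10,R6}
Step 19: reserve R11 A 4 -> on_hand[A=20 B=21 C=22] avail[A=3 B=21 C=22] open={R10,R11,R6}
Step 20: commit R11 -> on_hand[A=16 B=21 C=22] avail[A=3 B=21 C=22] open={R10,R6}
Step 21: reserve R12 A 3 -> on_hand[A=16 B=21 C=22] avail[A=0 B=21 C=22] open={R10,R12,R6}
Step 22: reserve R13 B 1 -> on_hand[A=16 B=21 C=22] avail[A=0 B=20 C=22] open={R10,R12,R13,R6}
Final available[A] = 0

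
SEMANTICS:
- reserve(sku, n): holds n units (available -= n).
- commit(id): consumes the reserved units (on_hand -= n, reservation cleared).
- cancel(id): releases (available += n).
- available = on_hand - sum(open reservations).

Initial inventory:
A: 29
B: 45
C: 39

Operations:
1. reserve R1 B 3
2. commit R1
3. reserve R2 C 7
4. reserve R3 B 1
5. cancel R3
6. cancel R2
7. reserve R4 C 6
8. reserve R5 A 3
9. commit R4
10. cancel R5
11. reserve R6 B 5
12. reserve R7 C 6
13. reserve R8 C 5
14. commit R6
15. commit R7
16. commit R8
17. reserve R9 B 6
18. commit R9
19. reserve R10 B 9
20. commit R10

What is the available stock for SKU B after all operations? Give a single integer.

Step 1: reserve R1 B 3 -> on_hand[A=29 B=45 C=39] avail[A=29 B=42 C=39] open={R1}
Step 2: commit R1 -> on_hand[A=29 B=42 C=39] avail[A=29 B=42 C=39] open={}
Step 3: reserve R2 C 7 -> on_hand[A=29 B=42 C=39] avail[A=29 B=42 C=32] open={R2}
Step 4: reserve R3 B 1 -> on_hand[A=29 B=42 C=39] avail[A=29 B=41 C=32] open={R2,R3}
Step 5: cancel R3 -> on_hand[A=29 B=42 C=39] avail[A=29 B=42 C=32] open={R2}
Step 6: cancel R2 -> on_hand[A=29 B=42 C=39] avail[A=29 B=42 C=39] open={}
Step 7: reserve R4 C 6 -> on_hand[A=29 B=42 C=39] avail[A=29 B=42 C=33] open={R4}
Step 8: reserve R5 A 3 -> on_hand[A=29 B=42 C=39] avail[A=26 B=42 C=33] open={R4,R5}
Step 9: commit R4 -> on_hand[A=29 B=42 C=33] avail[A=26 B=42 C=33] open={R5}
Step 10: cancel R5 -> on_hand[A=29 B=42 C=33] avail[A=29 B=42 C=33] open={}
Step 11: reserve R6 B 5 -> on_hand[A=29 B=42 C=33] avail[A=29 B=37 C=33] open={R6}
Step 12: reserve R7 C 6 -> on_hand[A=29 B=42 C=33] avail[A=29 B=37 C=27] open={R6,R7}
Step 13: reserve R8 C 5 -> on_hand[A=29 B=42 C=33] avail[A=29 B=37 C=22] open={R6,R7,R8}
Step 14: commit R6 -> on_hand[A=29 B=37 C=33] avail[A=29 B=37 C=22] open={R7,R8}
Step 15: commit R7 -> on_hand[A=29 B=37 C=27] avail[A=29 B=37 C=22] open={R8}
Step 16: commit R8 -> on_hand[A=29 B=37 C=22] avail[A=29 B=37 C=22] open={}
Step 17: reserve R9 B 6 -> on_hand[A=29 B=37 C=22] avail[A=29 B=31 C=22] open={R9}
Step 18: commit R9 -> on_hand[A=29 B=31 C=22] avail[A=29 B=31 C=22] open={}
Step 19: reserve R10 B 9 -> on_hand[A=29 B=31 C=22] avail[A=29 B=22 C=22] open={R10}
Step 20: commit R10 -> on_hand[A=29 B=22 C=22] avail[A=29 B=22 C=22] open={}
Final available[B] = 22

Answer: 22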